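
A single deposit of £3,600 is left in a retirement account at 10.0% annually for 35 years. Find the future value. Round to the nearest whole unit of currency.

3,600 × (1+0.1)^35 = 3,600 × 28.102437 = 101,168.7727

£101,169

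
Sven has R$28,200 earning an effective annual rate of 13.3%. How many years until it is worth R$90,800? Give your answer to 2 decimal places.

9.36 years

(1+i)^n = 90800/28200 = 3.21986, so n = ln 3.21986 / ln 1.133 = 9.3645 years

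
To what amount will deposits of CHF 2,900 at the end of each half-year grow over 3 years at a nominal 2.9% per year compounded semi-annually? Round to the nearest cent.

With 2 periods per year: i = 0.0145, n = 6.
Accumulation factor s(6|0.0145) = 6.221751; FV = 2900 × 6.221751 = 18,043.0779

CHF 18,043.08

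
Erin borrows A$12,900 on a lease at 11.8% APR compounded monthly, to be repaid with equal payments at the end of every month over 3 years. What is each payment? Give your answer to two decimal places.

A$427.23

With 12 periods per year: i = 0.00983333, n = 36.
PMT = 12900 / ( [1 − (1+0.00983333)^(−36)] / 0.00983333 ) = 12900 / 30.194270 = 427.2334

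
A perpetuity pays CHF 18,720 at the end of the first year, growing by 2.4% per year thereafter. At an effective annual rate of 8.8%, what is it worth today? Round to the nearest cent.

PV = PMT / (i − g) = 18720 / (0.088 − 0.024) = 18720 / 0.064000 = 292,500.0000

CHF 292,500.00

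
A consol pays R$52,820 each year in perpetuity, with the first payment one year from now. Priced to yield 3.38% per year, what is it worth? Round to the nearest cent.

R$1,562,721.89

PV = PMT / i = 52820 / 0.0338 = 1,562,721.8935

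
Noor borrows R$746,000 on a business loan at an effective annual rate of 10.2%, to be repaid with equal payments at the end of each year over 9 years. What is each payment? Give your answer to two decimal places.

Annuity-PV factor = 5.713524; PMT = 746000 / 5.713524 = 130,567.3952

R$130,567.40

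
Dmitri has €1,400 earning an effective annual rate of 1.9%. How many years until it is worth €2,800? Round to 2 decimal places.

(1+i)^n = 2800/1400 = 2.00000, so n = ln 2.00000 / ln 1.019 = 36.8269 years

36.83 years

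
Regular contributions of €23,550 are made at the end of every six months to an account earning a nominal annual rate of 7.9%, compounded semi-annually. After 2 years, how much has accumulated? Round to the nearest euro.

Periodic rate i = 0.079/2 = 0.0395; n = 2 × 2 = 4 periods.
FV = PMT · [(1+i)^n − 1] / i = 23550 · 4.243303 = 99,929.7769

€99,930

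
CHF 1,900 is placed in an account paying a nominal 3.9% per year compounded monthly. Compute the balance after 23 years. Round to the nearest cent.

Periodic rate i = 0.039/12 = 0.00325; n = 23 × 12 = 276 periods.
FV = 1,900 × (1 + 0.00325)^276 = 4,652.4754

CHF 4,652.48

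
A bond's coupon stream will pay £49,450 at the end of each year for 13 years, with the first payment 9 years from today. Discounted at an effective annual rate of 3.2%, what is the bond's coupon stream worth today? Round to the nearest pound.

£403,577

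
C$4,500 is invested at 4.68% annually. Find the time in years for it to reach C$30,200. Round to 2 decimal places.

n = ln(30200/4500) / ln(1+0.0468) = ln(6.71111) / 0.045738 = 41.6234 years

41.62 years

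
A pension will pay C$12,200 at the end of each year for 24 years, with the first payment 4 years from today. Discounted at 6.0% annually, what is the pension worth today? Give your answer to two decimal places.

PV at t=3 (ordinary 24-year annuity): 12200 × a(24|0.06) = 12200 × 12.550358 = 153,114.3618
Discount back 3 years: 153,114.3618 × (1+0.06)^(−3) = 153,114.3618 × 0.839619 = 128,557.7707

C$128,557.77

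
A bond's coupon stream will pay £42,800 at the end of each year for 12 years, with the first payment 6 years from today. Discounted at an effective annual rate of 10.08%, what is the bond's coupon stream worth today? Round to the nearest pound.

£179,715

Value one period before first payment (t=5): 42800 × [1 − (1+0.1008)^(−12)] / 0.1008 = 42800 × 6.787072 = 290,486.6823
PV₀ = 290,486.6823 / (1+0.1008)^5 = 290,486.6823 / 1.616375 = 179,714.9151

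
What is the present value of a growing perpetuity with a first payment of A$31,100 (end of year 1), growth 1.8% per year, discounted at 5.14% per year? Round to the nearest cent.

A$931,137.72

PV = PMT / (i − g) = 31100 / (0.0514 − 0.018) = 31100 / 0.033400 = 931,137.7246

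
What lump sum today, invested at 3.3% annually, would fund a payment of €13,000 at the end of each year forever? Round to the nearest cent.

PV = C/r = 13000/0.033 = 393,939.3939

€393,939.39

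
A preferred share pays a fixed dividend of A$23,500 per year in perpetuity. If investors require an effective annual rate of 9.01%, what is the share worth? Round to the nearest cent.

PV = C/r = 23500/0.0901 = 260,821.3097

A$260,821.31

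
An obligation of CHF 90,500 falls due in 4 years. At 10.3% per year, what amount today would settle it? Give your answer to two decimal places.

PV = FV·(1+i)^(−n) = 90,500 × 0.675613 = 61,142.9698

CHF 61,142.97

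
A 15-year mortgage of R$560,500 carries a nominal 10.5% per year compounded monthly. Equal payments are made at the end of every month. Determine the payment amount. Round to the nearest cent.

i = 0.105/12 = 0.00875 per month; n = 15·12 = 180.
PMT = 560500 / ( [1 − (1+0.00875)^(−180)] / 0.00875 ) = 560500 / 90.465078 = 6,195.7610

R$6,195.76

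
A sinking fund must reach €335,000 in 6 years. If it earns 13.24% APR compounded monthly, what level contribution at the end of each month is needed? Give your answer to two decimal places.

€3,071.17

Periodic rate i = 0.1324/12 = 0.0110333; n = 6 × 12 = 72 periods.
FV-annuity factor = 109.079054; PMT = 335000 / 109.079054 = 3,071.1671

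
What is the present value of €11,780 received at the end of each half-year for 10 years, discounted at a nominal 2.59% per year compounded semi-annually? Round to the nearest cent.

€206,393.43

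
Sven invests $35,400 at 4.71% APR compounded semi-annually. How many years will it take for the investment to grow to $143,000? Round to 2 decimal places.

29.99 years

Periodic rate i = 0.0471/2 = 0.02355.
(1+i)^n = 143000/35400 = 4.03955, so n = ln 4.03955 / ln 1.02355 = 59.9791 half-years
= 59.9791/2 years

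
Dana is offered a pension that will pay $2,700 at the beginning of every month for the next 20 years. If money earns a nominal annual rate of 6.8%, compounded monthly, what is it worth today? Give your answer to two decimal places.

i = 0.068/12 = 0.00566667 per month; n = 20·12 = 240.
Annuity factor a(240|0.00566667) × (1+i) = 131.745655; PV = 2700 × 131.745655 = 355,713.2686
Payments are at the start of each period, so multiply by (1+i).

$355,713.27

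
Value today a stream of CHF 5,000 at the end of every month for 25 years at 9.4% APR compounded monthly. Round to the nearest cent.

CHF 576,863.99

With 12 periods per year: i = 0.00783333, n = 300.
PV = 5000 × [1 − (1+0.00783333)^(−300)] / 0.00783333 = 5000 × 115.372799 = 576,863.9945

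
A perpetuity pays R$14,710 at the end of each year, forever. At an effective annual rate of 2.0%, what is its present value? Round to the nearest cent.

PV = C/r = 14710/0.02 = 735,500.0000

R$735,500.00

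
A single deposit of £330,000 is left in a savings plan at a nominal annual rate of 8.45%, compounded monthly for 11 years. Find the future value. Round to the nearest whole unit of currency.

£833,251

i = 0.0845/12 = 0.00704167 per month; n = 11·12 = 132.
330,000 × (1+0.00704167)^132 = 330,000 × 2.525004 = 833,251.3375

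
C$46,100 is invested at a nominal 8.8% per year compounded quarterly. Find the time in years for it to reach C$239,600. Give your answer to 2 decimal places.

Periodic rate i = 0.088/4 = 0.022.
n = ln(239600/46100) / ln(1+0.022) = ln(5.19740) / 0.021761 = 75.7374 quarters
= 75.7374/4 years

18.93 years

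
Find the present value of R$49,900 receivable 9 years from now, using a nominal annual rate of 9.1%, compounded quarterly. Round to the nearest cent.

With 4 periods per year: i = 0.02275, n = 36.
PV = 49,900 / (1 + 0.02275)^36 = 49,900 / 2.247510 = 22,202.3514

R$22,202.35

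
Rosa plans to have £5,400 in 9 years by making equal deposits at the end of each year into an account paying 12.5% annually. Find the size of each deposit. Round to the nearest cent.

£357.80

PMT = 5400 / ( [(1+0.125)^9 − 1] / 0.125 ) = 5400 / 15.092061 = 357.8040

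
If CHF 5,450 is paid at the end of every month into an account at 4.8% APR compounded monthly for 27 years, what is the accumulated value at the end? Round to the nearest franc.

CHF 3,604,103

Periodic rate i = 0.048/12 = 0.004; n = 27 × 12 = 324 periods.
FV = PMT · [(1+i)^n − 1] / i = 5450 · 661.303333 = 3,604,103.1663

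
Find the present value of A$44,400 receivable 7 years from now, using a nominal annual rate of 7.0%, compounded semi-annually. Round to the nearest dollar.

A$27,430

With 2 periods per year: i = 0.035, n = 14.
Discount factor = (1+0.035)^(−14) = 0.617782; PV = 44,400 × 0.617782 = 27,429.5115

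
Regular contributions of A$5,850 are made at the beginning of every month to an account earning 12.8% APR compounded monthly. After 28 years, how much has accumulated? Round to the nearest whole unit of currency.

Periodic rate i = 0.128/12 = 0.0106667; n = 28 × 12 = 336 periods.
Accumulation factor s(336|0.0106667) × (1+i) = 3253.730787; FV = 5850 × 3253.730787 = 19,034,325.1051
(Beginning-of-period payments → annuity-due factor ×(1+i).)

A$19,034,325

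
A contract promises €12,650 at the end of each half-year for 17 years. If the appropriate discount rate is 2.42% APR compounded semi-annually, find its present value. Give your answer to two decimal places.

With 2 periods per year: i = 0.0121, n = 34.
Annuity factor a(34|0.0121) = 27.738833; PV = 12650 × 27.738833 = 350,896.2383

€350,896.24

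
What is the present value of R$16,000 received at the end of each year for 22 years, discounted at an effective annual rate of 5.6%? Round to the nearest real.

R$199,550

PV = 16000 × [1 − (1+0.056)^(−22)] / 0.056 = 16000 × 12.471894 = 199,550.3049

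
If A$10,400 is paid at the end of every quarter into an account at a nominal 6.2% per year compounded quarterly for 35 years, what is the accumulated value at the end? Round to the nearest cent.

With 4 periods per year: i = 0.0155, n = 140.
FV = 10400 × [(1+0.0155)^140 − 1] / 0.0155 = 10400 × 491.206633 = 5,108,548.9830

A$5,108,548.98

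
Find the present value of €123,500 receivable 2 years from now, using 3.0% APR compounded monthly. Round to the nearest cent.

€116,316.63

i = 0.03/12 = 0.0025 per month; n = 2·12 = 24.
PV = FV·(1+i)^(−n) = 123,500 × 0.941835 = 116,316.6288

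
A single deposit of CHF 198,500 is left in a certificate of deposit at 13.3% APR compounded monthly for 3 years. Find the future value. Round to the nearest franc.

Periodic rate i = 0.133/12 = 0.0110833; n = 3 × 12 = 36 periods.
FV = 198,500 × (1 + 0.0110833)^36 = 295,182.6090

CHF 295,183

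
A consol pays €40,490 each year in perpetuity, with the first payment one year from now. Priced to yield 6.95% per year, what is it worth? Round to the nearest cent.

PV = C/r = 40490/0.0695 = 582,589.9281

€582,589.93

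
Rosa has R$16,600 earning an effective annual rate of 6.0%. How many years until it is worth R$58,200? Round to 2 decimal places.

(1+i)^n = 58200/16600 = 3.50602, so n = ln 3.50602 / ln 1.06 = 21.5292 years

21.53 years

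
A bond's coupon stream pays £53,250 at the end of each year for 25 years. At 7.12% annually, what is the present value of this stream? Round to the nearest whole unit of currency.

Annuity factor a(25|0.0712) = 11.528682; PV = 53250 × 11.528682 = 613,902.2924

£613,902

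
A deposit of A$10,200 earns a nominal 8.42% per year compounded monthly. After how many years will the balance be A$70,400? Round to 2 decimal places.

23.02 years

Periodic rate i = 0.0842/12 = 0.00701667.
n = ln(70400/10200) / ln(1+0.00701667) = ln(6.90196) / 0.006992 = 276.2815 months
= 276.2815/12 years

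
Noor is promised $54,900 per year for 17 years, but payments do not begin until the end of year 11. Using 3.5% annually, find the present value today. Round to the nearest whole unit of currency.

PV at t=10 (ordinary 17-year annuity): 54900 × a(17|0.035) = 54900 × 12.651321 = 694,557.5003
PV₀ = 694,557.5003 / (1+0.035)^10 = 694,557.5003 / 1.410599 = 492,384.8791

$492,385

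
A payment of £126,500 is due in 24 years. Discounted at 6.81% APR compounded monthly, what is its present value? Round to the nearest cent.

£24,790.55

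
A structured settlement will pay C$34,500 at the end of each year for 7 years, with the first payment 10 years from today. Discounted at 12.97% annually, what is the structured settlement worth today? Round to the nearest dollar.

Value one period before first payment (t=9): 34500 × [1 − (1+0.1297)^(−7)] / 0.1297 = 34500 × 4.426743 = 152,722.6372
Discount back 9 years: 152,722.6372 × (1+0.1297)^(−9) = 152,722.6372 × 0.333681 = 50,960.6849

C$50,961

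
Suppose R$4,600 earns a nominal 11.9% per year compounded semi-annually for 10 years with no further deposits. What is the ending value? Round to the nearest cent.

Periodic rate i = 0.119/2 = 0.0595; n = 10 × 2 = 20 periods.
4,600 × (1+0.0595)^20 = 4,600 × 3.177015 = 14,614.2675

R$14,614.27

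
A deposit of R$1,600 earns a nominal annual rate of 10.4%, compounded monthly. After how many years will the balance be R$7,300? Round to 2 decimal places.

14.66 years

Periodic rate i = 0.104/12 = 0.00866667.
(1+i)^n = 7300/1600 = 4.56250, so n = ln 4.56250 / ln 1.00867 = 175.8968 months
= 175.8968/12 years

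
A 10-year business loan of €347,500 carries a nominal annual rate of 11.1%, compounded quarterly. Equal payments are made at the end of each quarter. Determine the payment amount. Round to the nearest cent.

€14,491.80

Periodic rate i = 0.111/4 = 0.02775; n = 10 × 4 = 40 periods.
PMT = 347500 / ( [1 − (1+0.02775)^(−40)] / 0.02775 ) = 347500 / 23.979082 = 14,491.7973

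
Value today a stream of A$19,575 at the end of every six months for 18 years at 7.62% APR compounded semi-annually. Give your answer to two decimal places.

Periodic rate i = 0.0762/2 = 0.0381; n = 18 × 2 = 36 periods.
PV = PMT · [1 − (1+i)^(−n)] / i = 19575 · 19.416036 = 380,068.9030

A$380,068.90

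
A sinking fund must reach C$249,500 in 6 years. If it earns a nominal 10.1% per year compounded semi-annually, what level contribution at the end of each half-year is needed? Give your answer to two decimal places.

With 2 periods per year: i = 0.0505, n = 12.
FV-annuity factor = 15.963273; PMT = 249500 / 15.963273 = 15,629.6269

C$15,629.63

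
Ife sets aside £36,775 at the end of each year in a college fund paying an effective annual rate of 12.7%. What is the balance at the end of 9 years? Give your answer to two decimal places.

£559,739.10

Accumulation factor s(9|0.127) = 15.220642; FV = 36775 × 15.220642 = 559,739.0956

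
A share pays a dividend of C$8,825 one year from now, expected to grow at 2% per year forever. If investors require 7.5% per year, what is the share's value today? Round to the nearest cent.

PV = D₁/(r − g) = 8825/(0.075 − 0.02) = 160,454.5455

C$160,454.55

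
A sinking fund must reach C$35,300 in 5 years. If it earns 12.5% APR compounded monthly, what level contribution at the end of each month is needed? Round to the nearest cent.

C$426.47

i = 0.125/12 = 0.0104167 per month; n = 5·12 = 60.
FV-annuity factor = 82.772744; PMT = 35300 / 82.772744 = 426.4689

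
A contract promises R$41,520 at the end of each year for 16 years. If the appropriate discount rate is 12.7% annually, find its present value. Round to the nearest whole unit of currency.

R$278,660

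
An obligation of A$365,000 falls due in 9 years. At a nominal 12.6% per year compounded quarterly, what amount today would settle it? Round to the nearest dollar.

Periodic rate i = 0.126/4 = 0.0315; n = 9 × 4 = 36 periods.
PV = FV·(1+i)^(−n) = 365,000 × 0.327422 = 119,508.9694

A$119,509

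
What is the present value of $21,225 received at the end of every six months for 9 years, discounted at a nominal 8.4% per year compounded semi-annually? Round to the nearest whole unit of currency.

$264,378

With 2 periods per year: i = 0.042, n = 18.
PV = PMT · [1 − (1+i)^(−n)] / i = 21225 · 12.455971 = 264,377.9934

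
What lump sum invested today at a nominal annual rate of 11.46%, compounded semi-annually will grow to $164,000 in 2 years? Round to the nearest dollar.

With 2 periods per year: i = 0.0573, n = 4.
PV = 164,000 / (1 + 0.0573)^4 = 164,000 / 1.249663 = 131,235.3758

$131,235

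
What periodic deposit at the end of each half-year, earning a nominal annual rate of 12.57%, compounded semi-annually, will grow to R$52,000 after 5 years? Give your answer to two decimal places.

Periodic rate i = 0.1257/2 = 0.06285; n = 5 × 2 = 10 periods.
FV-annuity factor = 13.358546; PMT = 52000 / 13.358546 = 3,892.6392

R$3,892.64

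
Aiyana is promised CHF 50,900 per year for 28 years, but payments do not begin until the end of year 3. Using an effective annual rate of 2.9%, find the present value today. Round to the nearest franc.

CHF 913,146

Value one period before first payment (t=2): 50900 × [1 − (1+0.029)^(−28)] / 0.029 = 50900 × 18.995608 = 966,876.4715
Discount back 2 years: 966,876.4715 × (1+0.029)^(−2) = 966,876.4715 × 0.944429 = 913,146.0450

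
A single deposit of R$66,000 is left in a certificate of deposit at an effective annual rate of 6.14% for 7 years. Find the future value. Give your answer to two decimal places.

FV = 66,000 × (1 + 0.0614)^7 = 100,160.7386

R$100,160.74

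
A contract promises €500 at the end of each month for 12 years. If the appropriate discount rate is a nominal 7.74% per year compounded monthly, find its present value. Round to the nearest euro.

€46,806

Periodic rate i = 0.0774/12 = 0.00645; n = 12 × 12 = 144 periods.
PV = 500 × [1 − (1+0.00645)^(−144)] / 0.00645 = 500 × 93.611254 = 46,805.6270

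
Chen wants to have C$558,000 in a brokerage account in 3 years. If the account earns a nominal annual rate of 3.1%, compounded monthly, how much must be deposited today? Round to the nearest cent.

C$508,506.95

Periodic rate i = 0.031/12 = 0.00258333; n = 3 × 12 = 36 periods.
PV = 558,000 / (1 + 0.00258333)^36 = 558,000 / 1.097330 = 508,506.9489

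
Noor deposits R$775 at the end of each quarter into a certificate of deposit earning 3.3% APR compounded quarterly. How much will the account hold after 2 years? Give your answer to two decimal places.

R$6,382.01

Periodic rate i = 0.033/4 = 0.00825; n = 2 × 4 = 8 periods.
FV = 775 × [(1+0.00825)^8 − 1] / 0.00825 = 775 × 8.234851 = 6,382.0096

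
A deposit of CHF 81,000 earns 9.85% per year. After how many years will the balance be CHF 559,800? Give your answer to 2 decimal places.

(1+i)^n = 559800/81000 = 6.91111, so n = ln 6.91111 / ln 1.0985 = 20.5771 years

20.58 years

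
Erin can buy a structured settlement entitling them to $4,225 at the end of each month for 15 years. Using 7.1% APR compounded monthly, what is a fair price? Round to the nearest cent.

With 12 periods per year: i = 0.00591667, n = 180.
PV = PMT · [1 − (1+i)^(−n)] / i = 4225 · 110.567088 = 467,145.9460

$467,145.95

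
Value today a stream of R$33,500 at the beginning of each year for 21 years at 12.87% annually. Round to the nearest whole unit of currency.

PV = 33500 × [1 − (1+0.1287)^(−21)] / 0.1287 × (1+i) = 33500 × 8.080005 = 270,680.1612
(Beginning-of-period payments → annuity-due factor ×(1+i).)

R$270,680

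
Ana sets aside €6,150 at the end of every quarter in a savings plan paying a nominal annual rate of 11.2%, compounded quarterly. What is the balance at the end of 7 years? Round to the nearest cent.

i = 0.112/4 = 0.028 per quarter; n = 7·4 = 28.
Accumulation factor s(28|0.028) = 41.669359; FV = 6150 × 41.669359 = 256,266.5560

€256,266.56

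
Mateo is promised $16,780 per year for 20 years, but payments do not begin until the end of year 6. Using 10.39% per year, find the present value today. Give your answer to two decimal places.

$84,877.03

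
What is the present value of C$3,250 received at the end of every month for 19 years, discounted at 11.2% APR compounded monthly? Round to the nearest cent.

C$306,339.35

With 12 periods per year: i = 0.00933333, n = 228.
Annuity factor a(228|0.00933333) = 94.258263; PV = 3250 × 94.258263 = 306,339.3540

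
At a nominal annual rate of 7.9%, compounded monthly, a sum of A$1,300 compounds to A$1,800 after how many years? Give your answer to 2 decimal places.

Periodic rate i = 0.079/12 = 0.00658333.
(1+i)^n = 1800/1300 = 1.38462, so n = ln 1.38462 / ln 1.00658 = 49.5938 months
= 49.5938/12 years

4.13 years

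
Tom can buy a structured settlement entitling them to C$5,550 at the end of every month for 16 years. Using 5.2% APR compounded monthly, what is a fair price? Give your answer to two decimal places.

Periodic rate i = 0.052/12 = 0.00433333; n = 16 × 12 = 192 periods.
Annuity factor a(192|0.00433333) = 130.162850; PV = 5550 × 130.162850 = 722,403.8157

C$722,403.82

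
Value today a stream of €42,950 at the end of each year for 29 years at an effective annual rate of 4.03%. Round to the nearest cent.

€726,866.81

PV = PMT · [1 − (1+i)^(−n)] / i = 42950 · 16.923558 = 726,866.8144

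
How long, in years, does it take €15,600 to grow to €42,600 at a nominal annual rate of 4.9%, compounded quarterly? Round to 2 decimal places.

20.63 years

Periodic rate i = 0.049/4 = 0.01225.
(1+i)^n = 42600/15600 = 2.73077, so n = ln 2.73077 / ln 1.01225 = 82.5081 quarters
= 82.5081/4 years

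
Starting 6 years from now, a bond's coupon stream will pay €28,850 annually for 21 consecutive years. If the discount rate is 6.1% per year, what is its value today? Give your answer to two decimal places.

€250,312.44

Value one period before first payment (t=5): 28850 × [1 − (1+0.061)^(−21)] / 0.061 = 28850 × 11.665773 = 336,557.5563
PV₀ = 336,557.5563 / (1+0.061)^5 = 336,557.5563 / 1.344550 = 250,312.4357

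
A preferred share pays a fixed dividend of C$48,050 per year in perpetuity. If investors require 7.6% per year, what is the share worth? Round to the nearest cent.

C$632,236.84

PV = C/r = 48050/0.076 = 632,236.8421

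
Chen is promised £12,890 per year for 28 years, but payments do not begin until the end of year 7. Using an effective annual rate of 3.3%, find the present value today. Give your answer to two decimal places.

£191,950.10

PV at t=6 (ordinary 28-year annuity): 12890 × a(28|0.033) = 12890 × 18.094116 = 233,233.1508
Discount back 6 years: 233,233.1508 × (1+0.033)^(−6) = 233,233.1508 × 0.822997 = 191,950.1033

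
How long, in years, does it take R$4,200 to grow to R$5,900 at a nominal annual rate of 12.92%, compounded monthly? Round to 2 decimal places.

2.64 years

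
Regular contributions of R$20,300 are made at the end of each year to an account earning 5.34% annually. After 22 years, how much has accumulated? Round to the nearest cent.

R$813,859.43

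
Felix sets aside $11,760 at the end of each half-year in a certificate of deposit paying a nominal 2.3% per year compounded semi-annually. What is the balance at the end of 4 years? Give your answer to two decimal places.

i = 0.023/2 = 0.0115 per half-year; n = 4·2 = 8.
Accumulation factor s(8|0.0115) = 8.329513; FV = 11760 × 8.329513 = 97,955.0781

$97,955.08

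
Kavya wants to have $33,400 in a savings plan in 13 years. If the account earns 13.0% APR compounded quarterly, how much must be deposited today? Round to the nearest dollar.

i = 0.13/4 = 0.0325 per quarter; n = 13·4 = 52.
Discount factor = (1+0.0325)^(−52) = 0.189547; PV = 33,400 × 0.189547 = 6,330.8690

$6,331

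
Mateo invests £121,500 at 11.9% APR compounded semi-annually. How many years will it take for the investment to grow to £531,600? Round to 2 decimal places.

12.77 years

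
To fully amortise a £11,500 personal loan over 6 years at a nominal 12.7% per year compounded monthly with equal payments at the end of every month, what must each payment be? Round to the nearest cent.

With 12 periods per year: i = 0.0105833, n = 72.
Annuity-PV factor = 50.210591; PMT = 11500 / 50.210591 = 229.0353

£229.04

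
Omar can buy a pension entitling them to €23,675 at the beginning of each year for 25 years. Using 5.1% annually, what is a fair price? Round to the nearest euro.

PV = PMT · [1 − (1+i)^(−n)] / i × (1+i) = 23675 · 14.665405 = 347,203.4731
(Beginning-of-period payments → annuity-due factor ×(1+i).)

€347,203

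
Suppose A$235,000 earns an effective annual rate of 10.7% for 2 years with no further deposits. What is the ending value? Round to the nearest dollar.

A$287,981

FV = 235,000 × (1 + 0.107)^2 = 287,980.5150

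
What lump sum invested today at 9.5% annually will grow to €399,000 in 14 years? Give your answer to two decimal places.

€111,988.96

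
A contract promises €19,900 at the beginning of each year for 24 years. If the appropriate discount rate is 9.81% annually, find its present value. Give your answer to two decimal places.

Annuity factor a(24|0.0981) × (1+i) = 10.009091; PV = 19900 × 10.009091 = 199,180.9206
(annuity-due: payments at period start, so ×(1+i).)

€199,180.92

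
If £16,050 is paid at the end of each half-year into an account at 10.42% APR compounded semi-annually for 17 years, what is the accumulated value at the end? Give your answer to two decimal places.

i = 0.1042/2 = 0.0521 per half-year; n = 17·2 = 34.
FV = PMT · [(1+i)^n − 1] / i = 16050 · 88.725904 = 1,424,050.7527

£1,424,050.75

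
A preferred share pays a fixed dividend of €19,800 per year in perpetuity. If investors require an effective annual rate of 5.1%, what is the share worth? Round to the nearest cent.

€388,235.29

PV = PMT / i = 19800 / 0.051 = 388,235.2941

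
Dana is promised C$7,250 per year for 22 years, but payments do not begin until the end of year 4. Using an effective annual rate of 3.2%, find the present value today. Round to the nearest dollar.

C$103,049

PV at t=3 (ordinary 22-year annuity): 7250 × a(22|0.032) = 7250 × 15.622242 = 113,261.2535
Discount back 3 years: 113,261.2535 × (1+0.032)^(−3) = 113,261.2535 × 0.909831 = 103,048.6418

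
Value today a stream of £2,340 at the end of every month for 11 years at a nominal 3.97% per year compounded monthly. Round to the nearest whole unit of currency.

With 12 periods per year: i = 0.00330833, n = 132.
PV = PMT · [1 − (1+i)^(−n)] / i = 2340 · 106.811738 = 249,939.4673

£249,939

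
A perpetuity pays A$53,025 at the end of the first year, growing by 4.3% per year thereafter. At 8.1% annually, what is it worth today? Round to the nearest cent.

PV = D₁/(r − g) = 53025/(0.081 − 0.043) = 1,395,394.7368

A$1,395,394.74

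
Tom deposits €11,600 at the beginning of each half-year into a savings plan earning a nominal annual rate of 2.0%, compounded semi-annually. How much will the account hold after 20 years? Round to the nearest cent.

Periodic rate i = 0.02/2 = 0.01; n = 20 × 2 = 40 periods.
Accumulation factor s(40|0.01) × (1+i) = 49.375237; FV = 11600 × 49.375237 = 572,752.7503
(Beginning-of-period payments → annuity-due factor ×(1+i).)

€572,752.75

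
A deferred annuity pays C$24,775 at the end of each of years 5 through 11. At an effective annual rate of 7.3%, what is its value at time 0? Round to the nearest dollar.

C$99,682

PV at t=4 (ordinary 7-year annuity): 24775 × a(7|0.073) = 24775 × 5.333377 = 132,134.4158
Discount back 4 years: 132,134.4158 × (1+0.073)^(−4) = 132,134.4158 × 0.754399 = 99,682.0730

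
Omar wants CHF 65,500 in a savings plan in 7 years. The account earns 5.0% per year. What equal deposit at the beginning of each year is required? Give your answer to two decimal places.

CHF 7,661.62

FV-annuity factor × (1+i) = 8.549109; PMT = 65500 / 8.549109 = 7,661.6172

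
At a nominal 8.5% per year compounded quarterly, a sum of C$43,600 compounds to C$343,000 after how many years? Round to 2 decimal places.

24.52 years

Periodic rate i = 0.085/4 = 0.02125.
n = ln(343000/43600) / ln(1+0.02125) = ln(7.86697) / 0.021027 = 98.0947 quarters
= 98.0947/4 years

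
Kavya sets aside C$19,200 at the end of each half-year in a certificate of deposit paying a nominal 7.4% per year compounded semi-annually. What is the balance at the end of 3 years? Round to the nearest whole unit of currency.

C$126,397

Periodic rate i = 0.074/2 = 0.037; n = 3 × 2 = 6 periods.
FV = 19200 × [(1+0.037)^6 − 1] / 0.037 = 19200 × 6.583151 = 126,396.5013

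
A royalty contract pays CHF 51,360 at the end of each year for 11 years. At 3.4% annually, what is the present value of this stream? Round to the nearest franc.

PV = 51360 × [1 − (1+0.034)^(−11)] / 0.034 = 51360 × 9.050950 = 464,856.7800

CHF 464,857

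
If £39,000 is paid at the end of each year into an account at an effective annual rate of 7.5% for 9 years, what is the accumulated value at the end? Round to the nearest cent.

£476,964.10

Accumulation factor s(9|0.075) = 12.229849; FV = 39000 × 12.229849 = 476,964.1045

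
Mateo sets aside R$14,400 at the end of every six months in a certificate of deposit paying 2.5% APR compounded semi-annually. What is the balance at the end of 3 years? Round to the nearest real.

R$89,145

i = 0.025/2 = 0.0125 per half-year; n = 3·2 = 6.
FV = 14400 × [(1+0.0125)^6 − 1] / 0.0125 = 14400 × 6.190654 = 89,145.4240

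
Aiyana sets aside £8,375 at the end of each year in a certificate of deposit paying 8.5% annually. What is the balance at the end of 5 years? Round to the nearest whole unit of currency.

Accumulation factor s(5|0.085) = 5.925373; FV = 8375 × 5.925373 = 49,624.9974

£49,625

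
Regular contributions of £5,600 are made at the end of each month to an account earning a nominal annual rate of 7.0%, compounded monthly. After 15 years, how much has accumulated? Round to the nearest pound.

£1,774,989

With 12 periods per year: i = 0.00583333, n = 180.
FV = PMT · [(1+i)^n − 1] / i = 5600 · 316.962297 = 1,774,988.8616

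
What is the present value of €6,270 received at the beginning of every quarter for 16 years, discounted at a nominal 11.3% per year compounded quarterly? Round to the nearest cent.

€189,843.54

With 4 periods per year: i = 0.02825, n = 64.
PV = 6270 × [1 − (1+0.02825)^(−64)] / 0.02825 × (1+i) = 6270 × 30.278077 = 189,843.5413
Payments are at the start of each period, so multiply by (1+i).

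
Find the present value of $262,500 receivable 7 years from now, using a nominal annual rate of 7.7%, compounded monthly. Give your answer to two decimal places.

$153,388.36

Periodic rate i = 0.077/12 = 0.00641667; n = 7 × 12 = 84 periods.
PV = 262,500 / (1 + 0.00641667)^84 = 262,500 / 1.711342 = 153,388.3609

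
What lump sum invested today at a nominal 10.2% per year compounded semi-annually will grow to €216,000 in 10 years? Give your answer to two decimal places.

i = 0.102/2 = 0.051 per half-year; n = 10·2 = 20.
Discount factor = (1+0.051)^(−20) = 0.369782; PV = 216,000 × 0.369782 = 79,872.8959

€79,872.90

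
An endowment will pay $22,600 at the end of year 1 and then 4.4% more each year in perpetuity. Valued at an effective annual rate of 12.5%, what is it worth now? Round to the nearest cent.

PV = PMT / (i − g) = 22600 / (0.125 − 0.044) = 22600 / 0.081000 = 279,012.3457

$279,012.35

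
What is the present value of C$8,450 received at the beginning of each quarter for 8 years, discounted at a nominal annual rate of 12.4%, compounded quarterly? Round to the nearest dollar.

With 4 periods per year: i = 0.031, n = 32.
Annuity factor a(32|0.031) × (1+i) = 20.737622; PV = 8450 × 20.737622 = 175,232.9050
(Beginning-of-period payments → annuity-due factor ×(1+i).)

C$175,233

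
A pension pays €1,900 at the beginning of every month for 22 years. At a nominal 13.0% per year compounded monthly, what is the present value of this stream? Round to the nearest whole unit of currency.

€166,974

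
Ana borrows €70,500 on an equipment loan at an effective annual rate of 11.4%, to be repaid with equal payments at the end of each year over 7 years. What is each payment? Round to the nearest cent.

€15,155.05

Annuity-PV factor = 4.651915; PMT = 70500 / 4.651915 = 15,155.0501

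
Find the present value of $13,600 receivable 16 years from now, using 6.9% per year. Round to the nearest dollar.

$4,676

PV = FV·(1+i)^(−n) = 13,600 × 0.343840 = 4,676.2274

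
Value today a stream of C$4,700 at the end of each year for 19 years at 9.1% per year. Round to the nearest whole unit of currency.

C$41,777

PV = 4700 × [1 − (1+0.091)^(−19)] / 0.091 = 4700 × 8.888677 = 41,776.7822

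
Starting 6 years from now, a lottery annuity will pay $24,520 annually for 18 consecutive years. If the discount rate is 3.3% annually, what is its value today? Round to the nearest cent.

$279,564.49

Value one period before first payment (t=5): 24520 × [1 − (1+0.033)^(−18)] / 0.033 = 24520 × 13.411061 = 328,839.2260
PV₀ = 328,839.2260 / (1+0.033)^5 = 328,839.2260 / 1.176255 = 279,564.4918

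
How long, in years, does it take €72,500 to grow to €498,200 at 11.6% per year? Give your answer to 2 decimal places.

17.56 years

(1+i)^n = 498200/72500 = 6.87172, so n = ln 6.87172 / ln 1.116 = 17.5617 years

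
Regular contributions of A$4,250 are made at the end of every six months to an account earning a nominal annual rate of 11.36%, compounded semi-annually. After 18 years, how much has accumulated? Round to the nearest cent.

A$471,916.95

With 2 periods per year: i = 0.0568, n = 36.
FV = 4250 × [(1+0.0568)^36 − 1] / 0.0568 = 4250 × 111.039283 = 471,916.9524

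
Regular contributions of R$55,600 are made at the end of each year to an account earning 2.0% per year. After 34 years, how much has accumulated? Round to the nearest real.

R$2,670,679

Accumulation factor s(34|0.02) = 48.033802; FV = 55600 × 48.033802 = 2,670,679.3690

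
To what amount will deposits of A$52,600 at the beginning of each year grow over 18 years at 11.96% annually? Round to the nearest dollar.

A$3,269,866

FV = PMT · [(1+i)^n − 1] / i × (1+i) = 52600 · 62.164761 = 3,269,866.4330
Payments are at the start of each period, so multiply by (1+i).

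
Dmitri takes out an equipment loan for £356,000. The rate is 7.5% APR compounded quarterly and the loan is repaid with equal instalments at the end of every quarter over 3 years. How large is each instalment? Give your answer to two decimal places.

Periodic rate i = 0.075/4 = 0.01875; n = 3 × 4 = 12 periods.
PMT = 356000 / ( [1 − (1+0.01875)^(−12)] / 0.01875 ) = 356000 / 10.656983 = 33,405.3254

£33,405.33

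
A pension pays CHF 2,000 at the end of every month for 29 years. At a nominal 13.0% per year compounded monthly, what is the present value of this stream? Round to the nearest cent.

CHF 180,272.45

With 12 periods per year: i = 0.0108333, n = 348.
PV = 2000 × [1 − (1+0.0108333)^(−348)] / 0.0108333 = 2000 × 90.136227 = 180,272.4548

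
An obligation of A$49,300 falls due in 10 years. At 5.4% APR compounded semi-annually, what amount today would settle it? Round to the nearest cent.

A$28,935.97

Periodic rate i = 0.054/2 = 0.027; n = 10 × 2 = 20 periods.
Discount factor = (1+0.027)^(−20) = 0.586937; PV = 49,300 × 0.586937 = 28,935.9701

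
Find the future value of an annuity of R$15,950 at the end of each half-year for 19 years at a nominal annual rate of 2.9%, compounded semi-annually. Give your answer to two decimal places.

R$800,949.75

i = 0.029/2 = 0.0145 per half-year; n = 19·2 = 38.
FV = 15950 × [(1+0.0145)^38 − 1] / 0.0145 = 15950 × 50.216285 = 800,949.7517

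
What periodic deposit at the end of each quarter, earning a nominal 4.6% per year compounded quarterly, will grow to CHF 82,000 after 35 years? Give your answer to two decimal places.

CHF 238.31

i = 0.046/4 = 0.0115 per quarter; n = 35·4 = 140.
FV-annuity factor = 344.092193; PMT = 82000 / 344.092193 = 238.3082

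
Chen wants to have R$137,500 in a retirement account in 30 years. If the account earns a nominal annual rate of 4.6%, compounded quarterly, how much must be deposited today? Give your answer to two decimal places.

R$34,865.53

Periodic rate i = 0.046/4 = 0.0115; n = 30 × 4 = 120 periods.
Discount factor = (1+0.0115)^(−120) = 0.253567; PV = 137,500 × 0.253567 = 34,865.5279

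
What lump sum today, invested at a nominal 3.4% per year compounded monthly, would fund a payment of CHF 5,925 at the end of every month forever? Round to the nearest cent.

Periodic rate i = 0.034/12 = 0.00283333.
PV = PMT / i = 5925 / 0.00283333 = 2,091,176.4706

CHF 2,091,176.47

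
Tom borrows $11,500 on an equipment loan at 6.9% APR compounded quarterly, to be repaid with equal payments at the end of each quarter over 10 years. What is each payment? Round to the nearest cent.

$400.38

i = 0.069/4 = 0.01725 per quarter; n = 10·4 = 40.
PMT = 11500 / ( [1 − (1+0.01725)^(−40)] / 0.01725 ) = 11500 / 28.722558 = 400.3822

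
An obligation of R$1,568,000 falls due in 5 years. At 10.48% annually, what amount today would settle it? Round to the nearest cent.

R$952,637.63

Discount factor = (1+0.1048)^(−5) = 0.607550; PV = 1,568,000 × 0.607550 = 952,637.6256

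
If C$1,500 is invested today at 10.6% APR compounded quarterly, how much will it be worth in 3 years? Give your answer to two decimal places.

C$2,053.05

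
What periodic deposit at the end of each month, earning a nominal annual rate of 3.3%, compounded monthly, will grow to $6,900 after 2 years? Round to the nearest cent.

With 12 periods per year: i = 0.00275, n = 24.
FV-annuity factor = 24.774530; PMT = 6900 / 24.774530 = 278.5118

$278.51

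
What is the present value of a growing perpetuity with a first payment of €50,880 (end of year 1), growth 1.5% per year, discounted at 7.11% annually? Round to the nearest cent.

PV = PMT / (i − g) = 50880 / (0.0711 − 0.015) = 50880 / 0.056100 = 906,951.8717

€906,951.87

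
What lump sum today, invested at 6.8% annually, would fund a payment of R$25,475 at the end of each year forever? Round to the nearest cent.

PV = C/r = 25475/0.068 = 374,632.3529

R$374,632.35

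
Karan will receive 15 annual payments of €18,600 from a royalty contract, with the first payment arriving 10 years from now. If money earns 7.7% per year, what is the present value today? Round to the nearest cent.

€83,179.21

Value one period before first payment (t=9): 18600 × [1 − (1+0.077)^(−15)] / 0.077 = 18600 × 8.718528 = 162,164.6268
PV₀ = 162,164.6268 / (1+0.077)^9 = 162,164.6268 / 1.949581 = 83,179.2111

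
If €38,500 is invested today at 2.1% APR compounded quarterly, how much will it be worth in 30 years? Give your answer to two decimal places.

i = 0.021/4 = 0.00525 per quarter; n = 30·4 = 120.
FV = 38,500 × (1 + 0.00525)^120 = 72,168.9759

€72,168.98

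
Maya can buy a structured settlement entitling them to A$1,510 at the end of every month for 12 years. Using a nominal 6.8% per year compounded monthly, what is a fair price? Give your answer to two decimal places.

A$148,366.40

Periodic rate i = 0.068/12 = 0.00566667; n = 12 × 12 = 144 periods.
Annuity factor a(144|0.00566667) = 98.255895; PV = 1510 × 98.255895 = 148,366.4010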